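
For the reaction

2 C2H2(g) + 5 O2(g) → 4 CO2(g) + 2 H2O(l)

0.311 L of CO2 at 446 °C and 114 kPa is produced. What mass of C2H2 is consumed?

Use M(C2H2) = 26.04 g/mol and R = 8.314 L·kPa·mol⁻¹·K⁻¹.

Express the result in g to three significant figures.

0.0772 g

n(CO2) = PV/RT = (114 × 0.311) / (8.314 × 719.15) = 0.005930 mol
n(C2H2) = (2/4) × 0.005930 = 0.002965 mol
m(C2H2) = 0.002965 × 26.04 = 0.07721 g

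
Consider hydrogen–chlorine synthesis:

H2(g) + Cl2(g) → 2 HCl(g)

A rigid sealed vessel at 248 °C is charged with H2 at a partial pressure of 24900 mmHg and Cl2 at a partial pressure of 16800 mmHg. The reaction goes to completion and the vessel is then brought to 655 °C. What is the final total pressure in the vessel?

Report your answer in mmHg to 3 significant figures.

Because the vessel is rigid and T is held at 248 °C, work the stoichiometry in partial pressures (P_i = n_iRT/V).
P(Cl2) required for 24900 mmHg of H2 = (1/1) × 24900 = 24900 mmHg; available 16800 mmHg, so Cl2 is limiting.
P(H2) remaining = 24900 − (1/1) × 16800 = 8100 mmHg
P(gaseous products) = (2)/1 × 16800 = 33600 mmHg
P_total at 248 °C = 8100 + 33600 = 41700 mmHg
Scaling to 655 °C: P = 41700 × 928.15/521.15 = 74270 mmHg

74300 mmHg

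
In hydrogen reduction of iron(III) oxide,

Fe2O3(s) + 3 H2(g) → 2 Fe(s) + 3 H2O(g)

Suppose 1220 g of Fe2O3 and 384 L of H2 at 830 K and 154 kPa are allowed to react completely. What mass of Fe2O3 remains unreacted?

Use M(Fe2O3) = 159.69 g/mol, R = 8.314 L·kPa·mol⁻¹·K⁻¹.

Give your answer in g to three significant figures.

n(Fe2O3) = 1220 / 159.69 = 7.640 mol
n(H2) = PV/RT = (154 × 384) / (8.314 × 830) = 8.570 mol
For 7.640 mol Fe2O3, stoichiometry requires (3/1) × 7.640 = 22.92 mol H2; 8.570 mol is available, so H2 is limiting.
n(Fe2O3) consumed = (1/3) × 8.570 = 2.857 mol; remaining = 7.640 − 2.857 = 4.783 mol
m(Fe2O3) = 4.783 × 159.69 = 763.8 g

764 g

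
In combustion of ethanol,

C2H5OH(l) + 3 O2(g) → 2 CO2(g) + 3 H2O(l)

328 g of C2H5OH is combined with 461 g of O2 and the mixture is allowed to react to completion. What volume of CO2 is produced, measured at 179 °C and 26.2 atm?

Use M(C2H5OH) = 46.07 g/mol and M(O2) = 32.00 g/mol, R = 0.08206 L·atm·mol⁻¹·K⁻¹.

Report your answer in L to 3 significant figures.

n(C2H5OH) = 328 / 46.07 = 7.120 mol
n(O2) = 461 / 32.00 = 14.41 mol
For 7.120 mol C2H5OH, stoichiometry requires (3/1) × 7.120 = 21.36 mol O2; 14.41 mol is available, so O2 is limiting.
n(CO2) = (2/3) × 14.41 = 9.607 mol
V(CO2) = nRT/P = 9.607 × 0.08206 × 452.15 / 26.2 = 13.61 L

13.6 L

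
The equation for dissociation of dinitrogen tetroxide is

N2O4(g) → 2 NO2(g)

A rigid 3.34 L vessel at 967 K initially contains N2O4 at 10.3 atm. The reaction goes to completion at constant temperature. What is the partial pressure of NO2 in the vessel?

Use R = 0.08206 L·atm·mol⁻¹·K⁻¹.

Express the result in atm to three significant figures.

n(N2O4)₀ = PV/RT = (10.3 × 3.34) / (0.08206 × 967) = 0.4335 mol
n(NO2) = (2/1) × 0.4335 = 0.8670 mol
P(NO2) = nRT/V = 0.8670 × 0.08206 × 967 / 3.34 = 20.60 atm

20.6 atm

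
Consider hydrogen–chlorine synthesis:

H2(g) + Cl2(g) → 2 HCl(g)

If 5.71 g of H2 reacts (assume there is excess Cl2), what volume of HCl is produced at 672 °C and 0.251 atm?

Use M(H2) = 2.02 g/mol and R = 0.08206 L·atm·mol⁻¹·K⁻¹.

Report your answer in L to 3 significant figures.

1750 L

n(H2) = 5.710 / 2.02 = 2.827 mol
n(HCl) = (2/1) × 2.827 = 5.654 mol
V = nRT/P = 5.654 × 0.08206 × 945.15 / 0.251 = 1747 L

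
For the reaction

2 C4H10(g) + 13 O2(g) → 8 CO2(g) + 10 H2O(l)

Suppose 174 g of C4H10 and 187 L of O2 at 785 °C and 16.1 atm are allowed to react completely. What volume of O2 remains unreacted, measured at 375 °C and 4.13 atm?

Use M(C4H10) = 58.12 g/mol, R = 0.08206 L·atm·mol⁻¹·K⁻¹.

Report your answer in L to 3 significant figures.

196 L

n(C4H10) = 174 / 58.12 = 2.994 mol
n(O2) = PV/RT = (16.1 × 187) / (0.08206 × 1058.15) = 34.67 mol
For 2.994 mol C4H10, stoichiometry requires (13/2) × 2.994 = 19.46 mol O2; 34.67 mol is available, so C4H10 is limiting.
n(O2) consumed = (13/2) × 2.994 = 19.46 mol; remaining = 34.67 − 19.46 = 15.21 mol
V(O2) = nRT/P = 15.21 × 0.08206 × 648.15 / 4.13 = 195.9 L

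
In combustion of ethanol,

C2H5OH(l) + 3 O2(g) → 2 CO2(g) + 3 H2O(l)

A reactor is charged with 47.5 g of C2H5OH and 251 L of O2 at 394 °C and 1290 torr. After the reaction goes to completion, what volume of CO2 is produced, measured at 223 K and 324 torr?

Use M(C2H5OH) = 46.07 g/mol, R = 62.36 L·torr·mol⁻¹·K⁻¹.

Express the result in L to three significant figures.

n(C2H5OH) = 47.5 / 46.07 = 1.031 mol
n(O2) = PV/RT = (1290 × 251) / (62.36 × 667.15) = 7.783 mol
For 1.031 mol C2H5OH, stoichiometry requires (3/1) × 1.031 = 3.093 mol O2; 7.783 mol is available, so C2H5OH is limiting.
n(CO2) = (2/1) × 1.031 = 2.062 mol
V(CO2) = nRT/P = 2.062 × 62.36 × 223 / 324 = 88.50 L

88.5 L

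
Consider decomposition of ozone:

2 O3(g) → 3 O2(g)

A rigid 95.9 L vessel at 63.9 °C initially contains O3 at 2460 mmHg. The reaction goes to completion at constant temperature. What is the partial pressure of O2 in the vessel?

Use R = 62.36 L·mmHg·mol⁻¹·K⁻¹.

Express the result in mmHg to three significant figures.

n(O3)₀ = PV/RT = (2460 × 95.9) / (62.36 × 337.05) = 11.22 mol
n(O2) = (3/2) × 11.22 = 16.83 mol
P(O2) = nRT/V = 16.83 × 62.36 × 337.05 / 95.9 = 3689 mmHg

3690 mmHg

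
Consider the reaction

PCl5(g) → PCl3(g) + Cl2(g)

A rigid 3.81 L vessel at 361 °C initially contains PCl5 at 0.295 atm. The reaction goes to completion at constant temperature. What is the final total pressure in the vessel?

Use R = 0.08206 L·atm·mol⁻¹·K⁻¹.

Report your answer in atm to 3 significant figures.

At constant T and V, P ∝ n(gas): 1 mol gas → 2 mol gas.
P_final = (2/1) × 0.295 = 0.5900 atm

0.590 atm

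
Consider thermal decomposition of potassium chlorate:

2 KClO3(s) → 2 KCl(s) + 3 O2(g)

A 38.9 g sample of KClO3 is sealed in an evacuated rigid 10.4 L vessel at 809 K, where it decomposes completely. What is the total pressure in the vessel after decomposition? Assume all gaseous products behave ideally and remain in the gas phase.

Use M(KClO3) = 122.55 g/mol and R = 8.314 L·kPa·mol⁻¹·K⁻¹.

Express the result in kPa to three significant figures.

308 kPa

n(KClO3) = 38.9 / 122.55 = 0.3174 mol
n(gas produced) = (3/2) × 0.3174 = 0.4761 mol
P = nRT/V = 0.4761 × 8.314 × 809 / 10.4 = 307.9 kPa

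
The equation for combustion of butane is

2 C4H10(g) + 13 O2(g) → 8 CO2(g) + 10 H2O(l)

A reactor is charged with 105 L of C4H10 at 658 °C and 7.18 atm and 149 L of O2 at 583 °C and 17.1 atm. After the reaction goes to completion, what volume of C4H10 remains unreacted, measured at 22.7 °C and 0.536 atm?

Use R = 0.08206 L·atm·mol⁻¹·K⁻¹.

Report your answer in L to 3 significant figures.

n(C4H10) = PV/RT = (7.18 × 105) / (0.08206 × 931.15) = 9.866 mol
n(O2) = PV/RT = (17.1 × 149) / (0.08206 × 856.15) = 36.27 mol
For 9.866 mol C4H10, stoichiometry requires (13/2) × 9.866 = 64.13 mol O2; 36.27 mol is available, so O2 is limiting.
n(C4H10) consumed = (2/13) × 36.27 = 5.580 mol; remaining = 9.866 − 5.580 = 4.286 mol
V(C4H10) = nRT/P = 4.286 × 0.08206 × 295.85 / 0.536 = 194.1 L

194 L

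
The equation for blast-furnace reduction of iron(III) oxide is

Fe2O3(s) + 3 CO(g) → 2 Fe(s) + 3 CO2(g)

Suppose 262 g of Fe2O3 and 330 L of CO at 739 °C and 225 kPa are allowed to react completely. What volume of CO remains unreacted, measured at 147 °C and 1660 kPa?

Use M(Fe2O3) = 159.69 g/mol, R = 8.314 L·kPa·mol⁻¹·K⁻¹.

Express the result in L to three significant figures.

8.21 L

n(Fe2O3) = 262 / 159.69 = 1.641 mol
n(CO) = PV/RT = (225 × 330) / (8.314 × 1012.15) = 8.824 mol
For 1.641 mol Fe2O3, stoichiometry requires (3/1) × 1.641 = 4.923 mol CO; 8.824 mol is available, so Fe2O3 is limiting.
n(CO) consumed = (3/1) × 1.641 = 4.923 mol; remaining = 8.824 − 4.923 = 3.901 mol
V(CO) = nRT/P = 3.901 × 8.314 × 420.15 / 1660 = 8.209 L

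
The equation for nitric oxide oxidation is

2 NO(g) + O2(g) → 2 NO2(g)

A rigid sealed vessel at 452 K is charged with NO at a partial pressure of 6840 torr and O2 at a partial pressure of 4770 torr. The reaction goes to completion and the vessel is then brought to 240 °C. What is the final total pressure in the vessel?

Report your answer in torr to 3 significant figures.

9300 torr

At constant V, partial pressures at 452 K are proportional to moles, so apply stoichiometry directly to pressures.
P(O2) required for 6840 torr of NO = (1/2) × 6840 = 3420 torr; available 4770 torr, so NO is limiting.
P(O2) remaining = 4770 − (1/2) × 6840 = 1350 torr
P(gaseous products) = (2)/2 × 6840 = 6840 torr
P_total at 452 K = 1350 + 6840 = 8190 torr
Scaling to 240 °C: P = 8190 × 513.15/452 = 9298 torr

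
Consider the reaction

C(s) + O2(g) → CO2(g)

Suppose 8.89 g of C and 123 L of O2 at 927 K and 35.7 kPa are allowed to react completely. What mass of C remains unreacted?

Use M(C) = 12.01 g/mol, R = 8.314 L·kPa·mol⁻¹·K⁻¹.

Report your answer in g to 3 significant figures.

2.05 g

n(C) = 8.89 / 12.01 = 0.7402 mol
n(O2) = PV/RT = (35.7 × 123) / (8.314 × 927) = 0.5697 mol
For 0.7402 mol C, stoichiometry requires (1/1) × 0.7402 = 0.7402 mol O2; 0.5697 mol is available, so O2 is limiting.
n(C) consumed = (1/1) × 0.5697 = 0.5697 mol; remaining = 0.7402 − 0.5697 = 0.1705 mol
m(C) = 0.1705 × 12.01 = 2.048 g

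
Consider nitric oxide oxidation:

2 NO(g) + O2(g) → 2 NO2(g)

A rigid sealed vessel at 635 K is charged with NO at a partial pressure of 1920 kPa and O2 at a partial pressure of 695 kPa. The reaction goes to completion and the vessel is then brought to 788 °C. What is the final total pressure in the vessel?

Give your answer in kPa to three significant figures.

At constant V, partial pressures at 635 K are proportional to moles, so apply stoichiometry directly to pressures.
P(O2) required for 1920 kPa of NO = (1/2) × 1920 = 960.0 kPa; available 695 kPa, so O2 is limiting.
P(NO) remaining = 1920 − (2/1) × 695 = 530.0 kPa
P(gaseous products) = (2)/1 × 695 = 1390 kPa
P_total at 635 K = 530.0 + 1390 = 1920 kPa
Scaling to 788 °C: P = 1920 × 1061.15/635 = 3209 kPa

3210 kPa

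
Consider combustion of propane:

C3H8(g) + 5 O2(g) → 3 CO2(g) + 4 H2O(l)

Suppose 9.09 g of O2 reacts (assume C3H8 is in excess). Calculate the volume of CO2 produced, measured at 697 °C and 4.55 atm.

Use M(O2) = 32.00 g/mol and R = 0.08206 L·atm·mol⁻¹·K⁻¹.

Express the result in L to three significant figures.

n(O2) = 9.090 / 32.00 = 0.2841 mol
n(CO2) = (3/5) × 0.2841 = 0.1705 mol
V = nRT/P = 0.1705 × 0.08206 × 970.15 / 4.55 = 2.983 L

2.98 L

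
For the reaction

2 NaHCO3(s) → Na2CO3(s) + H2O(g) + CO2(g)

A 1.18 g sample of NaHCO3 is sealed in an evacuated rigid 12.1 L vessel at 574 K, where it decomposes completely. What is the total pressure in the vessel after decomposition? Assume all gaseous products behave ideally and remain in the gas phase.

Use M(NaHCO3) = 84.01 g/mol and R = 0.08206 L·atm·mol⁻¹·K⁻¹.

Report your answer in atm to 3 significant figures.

n(NaHCO3) = 1.18 / 84.01 = 0.01405 mol
n(gas produced) = (2/2) × 0.01405 = 0.01405 mol
P = nRT/V = 0.01405 × 0.08206 × 574 / 12.1 = 0.05469 atm

0.0547 atm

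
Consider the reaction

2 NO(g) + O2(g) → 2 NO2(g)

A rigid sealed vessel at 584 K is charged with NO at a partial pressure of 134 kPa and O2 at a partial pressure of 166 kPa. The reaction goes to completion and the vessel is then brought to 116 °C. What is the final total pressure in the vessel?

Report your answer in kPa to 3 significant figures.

With V and T fixed, P_i ∝ n_i, so the mole ratios apply directly to partial pressures at 584 K.
P(O2) required for 134 kPa of NO = (1/2) × 134 = 67.00 kPa; available 166 kPa, so NO is limiting.
P(O2) remaining = 166 − (1/2) × 134 = 99.00 kPa
P(gaseous products) = (2)/2 × 134 = 134.0 kPa
P_total at 584 K = 99.00 + 134.0 = 233.0 kPa
Scaling to 116 °C: P = 233.0 × 389.15/584 = 155.3 kPa

155 kPa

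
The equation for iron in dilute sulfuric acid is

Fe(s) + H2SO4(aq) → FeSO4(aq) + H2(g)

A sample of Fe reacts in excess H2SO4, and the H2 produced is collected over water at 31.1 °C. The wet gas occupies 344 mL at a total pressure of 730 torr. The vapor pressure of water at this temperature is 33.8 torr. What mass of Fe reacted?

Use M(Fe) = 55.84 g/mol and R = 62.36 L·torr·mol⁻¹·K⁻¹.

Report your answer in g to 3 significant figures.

0.705 g

P(H2) = 730 − 33.8 = 696.2 torr
n(H2) = PV/RT = (696.2 × 0.3440) / (62.36 × 304.25) = 0.01262 mol
n(Fe) = (1/1) × 0.01262 = 0.01262 mol
m(Fe) = 0.01262 × 55.84 = 0.7047 g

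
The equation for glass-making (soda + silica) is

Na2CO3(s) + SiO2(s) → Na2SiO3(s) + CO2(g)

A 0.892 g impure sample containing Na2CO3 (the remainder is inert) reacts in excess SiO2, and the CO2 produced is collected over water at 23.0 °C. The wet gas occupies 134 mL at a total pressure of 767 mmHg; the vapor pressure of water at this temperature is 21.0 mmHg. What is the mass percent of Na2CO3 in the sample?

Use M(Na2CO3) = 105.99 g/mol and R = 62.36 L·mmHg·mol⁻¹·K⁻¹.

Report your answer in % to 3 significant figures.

P(CO2) = 767 − 21.0 = 746.0 mmHg
n(CO2) = PV/RT = (746.0 × 0.1340) / (62.36 × 296.15) = 0.005413 mol
n(Na2CO3) = (1/1) × 0.005413 = 0.005413 mol
m(Na2CO3) = 0.005413 × 105.99 = 0.5737 g
%Na2CO3 = 0.5737 / 0.892 × 100 = 64.32%

64.3 %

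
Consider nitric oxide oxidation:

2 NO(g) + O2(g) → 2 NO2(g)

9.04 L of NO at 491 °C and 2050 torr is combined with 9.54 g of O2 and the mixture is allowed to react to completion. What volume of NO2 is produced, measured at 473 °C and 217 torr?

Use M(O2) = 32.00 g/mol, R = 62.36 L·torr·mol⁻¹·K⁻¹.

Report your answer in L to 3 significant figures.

n(NO) = PV/RT = (2050 × 9.04) / (62.36 × 764.15) = 0.3889 mol
n(O2) = 9.54 / 32.00 = 0.2981 mol
For 0.3889 mol NO, stoichiometry requires (1/2) × 0.3889 = 0.1945 mol O2; 0.2981 mol is available, so NO is limiting.
n(NO2) = (2/2) × 0.3889 = 0.3889 mol
V(NO2) = nRT/P = 0.3889 × 62.36 × 746.15 / 217 = 83.39 L

83.4 L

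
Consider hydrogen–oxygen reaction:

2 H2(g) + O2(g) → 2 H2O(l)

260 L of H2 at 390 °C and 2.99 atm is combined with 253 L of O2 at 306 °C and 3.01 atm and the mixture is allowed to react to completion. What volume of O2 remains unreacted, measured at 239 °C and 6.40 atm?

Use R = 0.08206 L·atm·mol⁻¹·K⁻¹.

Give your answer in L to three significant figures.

58.3 L

n(H2) = PV/RT = (2.99 × 260) / (0.08206 × 663.15) = 14.29 mol
n(O2) = PV/RT = (3.01 × 253) / (0.08206 × 579.15) = 16.02 mol
For 14.29 mol H2, stoichiometry requires (1/2) × 14.29 = 7.145 mol O2; 16.02 mol is available, so H2 is limiting.
n(O2) consumed = (1/2) × 14.29 = 7.145 mol; remaining = 16.02 − 7.145 = 8.875 mol
V(O2) = nRT/P = 8.875 × 0.08206 × 512.15 / 6.40 = 58.28 L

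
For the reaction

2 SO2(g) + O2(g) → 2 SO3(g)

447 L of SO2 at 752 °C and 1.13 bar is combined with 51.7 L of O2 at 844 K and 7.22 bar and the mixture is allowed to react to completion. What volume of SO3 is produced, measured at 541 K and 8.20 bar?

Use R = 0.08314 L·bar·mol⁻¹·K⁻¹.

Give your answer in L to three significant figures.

32.5 L

n(SO2) = PV/RT = (1.13 × 447) / (0.08314 × 1025.15) = 5.926 mol
n(O2) = PV/RT = (7.22 × 51.7) / (0.08314 × 844) = 5.320 mol
For 5.926 mol SO2, stoichiometry requires (1/2) × 5.926 = 2.963 mol O2; 5.320 mol is available, so SO2 is limiting.
n(SO3) = (2/2) × 5.926 = 5.926 mol
V(SO3) = nRT/P = 5.926 × 0.08314 × 541 / 8.20 = 32.51 L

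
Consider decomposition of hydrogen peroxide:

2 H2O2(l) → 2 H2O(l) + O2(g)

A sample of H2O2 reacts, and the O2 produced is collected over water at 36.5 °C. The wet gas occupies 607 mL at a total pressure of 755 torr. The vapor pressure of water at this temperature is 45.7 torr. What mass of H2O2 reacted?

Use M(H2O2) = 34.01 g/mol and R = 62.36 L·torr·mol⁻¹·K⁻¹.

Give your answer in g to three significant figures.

1.52 g

P(O2) = 755 − 45.7 = 709.3 torr
n(O2) = PV/RT = (709.3 × 0.6070) / (62.36 × 309.65) = 0.02230 mol
n(H2O2) = (2/1) × 0.02230 = 0.04460 mol
m(H2O2) = 0.04460 × 34.01 = 1.517 g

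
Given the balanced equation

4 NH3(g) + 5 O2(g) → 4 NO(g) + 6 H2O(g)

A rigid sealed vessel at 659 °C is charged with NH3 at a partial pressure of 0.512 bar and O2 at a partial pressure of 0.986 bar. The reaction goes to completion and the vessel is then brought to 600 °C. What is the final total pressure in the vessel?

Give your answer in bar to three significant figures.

1.52 bar

Because the vessel is rigid and T is held at 659 °C, work the stoichiometry in partial pressures (P_i = n_iRT/V).
P(O2) required for 0.512 bar of NH3 = (5/4) × 0.512 = 0.6400 bar; available 0.986 bar, so NH3 is limiting.
P(O2) remaining = 0.986 − (5/4) × 0.512 = 0.3460 bar
P(gaseous products) = (4+6)/4 × 0.512 = 1.280 bar
P_total at 659 °C = 0.3460 + 1.280 = 1.626 bar
Scaling to 600 °C: P = 1.626 × 873.15/932.15 = 1.523 bar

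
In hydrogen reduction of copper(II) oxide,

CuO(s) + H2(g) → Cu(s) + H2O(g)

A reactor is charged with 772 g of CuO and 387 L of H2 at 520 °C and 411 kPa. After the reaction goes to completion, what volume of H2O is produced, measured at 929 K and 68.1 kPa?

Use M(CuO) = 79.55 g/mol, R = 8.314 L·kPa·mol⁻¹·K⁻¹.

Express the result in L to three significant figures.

1100 L

n(CuO) = 772 / 79.55 = 9.705 mol
n(H2) = PV/RT = (411 × 387) / (8.314 × 793.15) = 24.12 mol
For 9.705 mol CuO, stoichiometry requires (1/1) × 9.705 = 9.705 mol H2; 24.12 mol is available, so CuO is limiting.
n(H2O) = (1/1) × 9.705 = 9.705 mol
V(H2O) = nRT/P = 9.705 × 8.314 × 929 / 68.1 = 1101 L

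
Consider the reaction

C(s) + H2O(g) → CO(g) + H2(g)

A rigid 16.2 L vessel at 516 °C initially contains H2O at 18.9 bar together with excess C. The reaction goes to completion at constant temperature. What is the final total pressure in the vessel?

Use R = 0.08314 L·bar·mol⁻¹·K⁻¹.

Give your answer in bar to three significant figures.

At constant T and V, P ∝ n(gas): 1 mol gas → 2 mol gas.
P_final = (2/1) × 18.9 = 37.80 bar

37.8 bar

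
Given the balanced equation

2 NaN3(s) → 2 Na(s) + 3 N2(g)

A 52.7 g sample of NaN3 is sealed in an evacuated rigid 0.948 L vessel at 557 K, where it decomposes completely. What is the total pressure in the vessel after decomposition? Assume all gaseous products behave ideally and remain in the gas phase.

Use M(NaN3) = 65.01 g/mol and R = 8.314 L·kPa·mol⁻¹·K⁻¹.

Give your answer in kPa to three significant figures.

5940 kPa

n(NaN3) = 52.7 / 65.01 = 0.8106 mol
n(gas produced) = (3/2) × 0.8106 = 1.216 mol
P = nRT/V = 1.216 × 8.314 × 557 / 0.948 = 5940 kPa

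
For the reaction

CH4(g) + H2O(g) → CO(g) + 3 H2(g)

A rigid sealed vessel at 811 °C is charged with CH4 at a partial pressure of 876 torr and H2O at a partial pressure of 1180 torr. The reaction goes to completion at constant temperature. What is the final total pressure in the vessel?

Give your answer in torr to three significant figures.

Because the vessel is rigid and T is held at 811 °C, work the stoichiometry in partial pressures (P_i = n_iRT/V).
P(H2O) required for 876 torr of CH4 = (1/1) × 876 = 876.0 torr; available 1180 torr, so CH4 is limiting.
P(H2O) remaining = 1180 − (1/1) × 876 = 304.0 torr
P(gaseous products) = (1+3)/1 × 876 = 3504 torr
P_total at 811 °C = 304.0 + 3504 = 3808 torr

3810 torr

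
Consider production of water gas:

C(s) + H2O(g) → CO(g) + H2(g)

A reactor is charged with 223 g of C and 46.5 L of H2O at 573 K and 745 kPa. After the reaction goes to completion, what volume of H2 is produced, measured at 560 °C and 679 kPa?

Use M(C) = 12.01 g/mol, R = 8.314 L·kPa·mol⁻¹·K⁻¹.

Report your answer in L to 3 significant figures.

n(C) = 223 / 12.01 = 18.57 mol
n(H2O) = PV/RT = (745 × 46.5) / (8.314 × 573) = 7.272 mol
For 18.57 mol C, stoichiometry requires (1/1) × 18.57 = 18.57 mol H2O; 7.272 mol is available, so H2O is limiting.
n(H2) = (1/1) × 7.272 = 7.272 mol
V(H2) = nRT/P = 7.272 × 8.314 × 833.15 / 679 = 74.19 L

74.2 L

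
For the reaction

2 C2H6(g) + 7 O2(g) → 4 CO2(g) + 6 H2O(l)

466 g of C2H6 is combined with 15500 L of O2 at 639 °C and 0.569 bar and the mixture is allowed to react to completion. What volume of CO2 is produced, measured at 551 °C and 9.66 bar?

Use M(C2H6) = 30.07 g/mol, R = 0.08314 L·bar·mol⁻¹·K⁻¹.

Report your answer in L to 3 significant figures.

220 L

n(C2H6) = 466 / 30.07 = 15.50 mol
n(O2) = PV/RT = (0.569 × 15500) / (0.08314 × 912.15) = 116.3 mol
For 15.50 mol C2H6, stoichiometry requires (7/2) × 15.50 = 54.25 mol O2; 116.3 mol is available, so C2H6 is limiting.
n(CO2) = (4/2) × 15.50 = 31.00 mol
V(CO2) = nRT/P = 31.00 × 0.08314 × 824.15 / 9.66 = 219.9 L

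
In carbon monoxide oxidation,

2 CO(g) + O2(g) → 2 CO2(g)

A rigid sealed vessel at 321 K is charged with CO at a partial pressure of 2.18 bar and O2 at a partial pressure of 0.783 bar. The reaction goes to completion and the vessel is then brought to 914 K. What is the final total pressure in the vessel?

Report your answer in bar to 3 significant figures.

With V and T fixed, P_i ∝ n_i, so the mole ratios apply directly to partial pressures at 321 K.
P(O2) required for 2.18 bar of CO = (1/2) × 2.18 = 1.090 bar; available 0.783 bar, so O2 is limiting.
P(CO) remaining = 2.18 − (2/1) × 0.783 = 0.6140 bar
P(gaseous products) = (2)/1 × 0.783 = 1.566 bar
P_total at 321 K = 0.6140 + 1.566 = 2.180 bar
Scaling to 914 K: P = 2.180 × 914/321 = 6.207 bar

6.21 bar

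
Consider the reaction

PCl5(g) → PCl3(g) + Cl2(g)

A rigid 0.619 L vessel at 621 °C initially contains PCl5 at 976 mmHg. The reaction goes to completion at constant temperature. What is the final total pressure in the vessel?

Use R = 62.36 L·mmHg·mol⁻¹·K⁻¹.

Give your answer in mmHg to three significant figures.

1950 mmHg

Since T and V are fixed, P_final/P_initial = n_final/n_initial = 2/1.
P_final = (2/1) × 976 = 1952 mmHg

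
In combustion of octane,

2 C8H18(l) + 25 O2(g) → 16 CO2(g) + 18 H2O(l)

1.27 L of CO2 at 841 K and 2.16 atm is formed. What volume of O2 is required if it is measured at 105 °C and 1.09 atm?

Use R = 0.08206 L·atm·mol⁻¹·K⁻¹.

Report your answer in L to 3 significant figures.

1.77 L

n(CO2) = PV/RT = (2.16 × 1.27) / (0.08206 × 841) = 0.03975 mol
n(O2) = (25/16) × 0.03975 = 0.06211 mol
V = nRT/P = 0.06211 × 0.08206 × 378.15 / 1.09 = 1.768 L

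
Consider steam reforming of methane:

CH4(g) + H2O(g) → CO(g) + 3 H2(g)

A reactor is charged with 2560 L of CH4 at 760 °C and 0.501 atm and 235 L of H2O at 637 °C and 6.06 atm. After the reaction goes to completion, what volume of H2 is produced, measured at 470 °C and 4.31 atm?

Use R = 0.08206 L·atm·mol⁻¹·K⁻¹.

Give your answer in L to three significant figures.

n(CH4) = PV/RT = (0.501 × 2560) / (0.08206 × 1033.15) = 15.13 mol
n(H2O) = PV/RT = (6.06 × 235) / (0.08206 × 910.15) = 19.07 mol
For 15.13 mol CH4, stoichiometry requires (1/1) × 15.13 = 15.13 mol H2O; 19.07 mol is available, so CH4 is limiting.
n(H2) = (3/1) × 15.13 = 45.39 mol
V(H2) = nRT/P = 45.39 × 0.08206 × 743.15 / 4.31 = 642.2 L

642 L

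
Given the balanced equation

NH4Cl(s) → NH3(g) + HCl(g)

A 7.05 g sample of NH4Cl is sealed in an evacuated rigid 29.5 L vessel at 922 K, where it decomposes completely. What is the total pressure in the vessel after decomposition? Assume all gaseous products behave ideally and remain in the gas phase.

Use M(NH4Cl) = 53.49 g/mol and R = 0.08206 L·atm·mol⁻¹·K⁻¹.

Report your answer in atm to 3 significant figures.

0.676 atm

n(NH4Cl) = 7.05 / 53.49 = 0.1318 mol
n(gas produced) = (2/1) × 0.1318 = 0.2636 mol
P = nRT/V = 0.2636 × 0.08206 × 922 / 29.5 = 0.6761 atm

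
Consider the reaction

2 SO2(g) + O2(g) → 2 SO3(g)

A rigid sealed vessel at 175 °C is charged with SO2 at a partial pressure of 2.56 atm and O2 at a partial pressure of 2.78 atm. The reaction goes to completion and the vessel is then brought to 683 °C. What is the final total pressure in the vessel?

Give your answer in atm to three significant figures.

8.66 atm

With V and T fixed, P_i ∝ n_i, so the mole ratios apply directly to partial pressures at 175 °C.
P(O2) required for 2.56 atm of SO2 = (1/2) × 2.56 = 1.280 atm; available 2.78 atm, so SO2 is limiting.
P(O2) remaining = 2.78 − (1/2) × 2.56 = 1.500 atm
P(gaseous products) = (2)/2 × 2.56 = 2.560 atm
P_total at 175 °C = 1.500 + 2.560 = 4.060 atm
Scaling to 683 °C: P = 4.060 × 956.15/448.15 = 8.662 atm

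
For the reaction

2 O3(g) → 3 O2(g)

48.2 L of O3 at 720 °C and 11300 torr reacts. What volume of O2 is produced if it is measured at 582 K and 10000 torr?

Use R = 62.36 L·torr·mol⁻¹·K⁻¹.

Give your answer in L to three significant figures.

47.9 L

n(O3) = PV/RT = (11300 × 48.2) / (62.36 × 993.15) = 8.794 mol
n(O2) = (3/2) × 8.794 = 13.19 mol
V = nRT/P = 13.19 × 62.36 × 582 / 10000 = 47.87 L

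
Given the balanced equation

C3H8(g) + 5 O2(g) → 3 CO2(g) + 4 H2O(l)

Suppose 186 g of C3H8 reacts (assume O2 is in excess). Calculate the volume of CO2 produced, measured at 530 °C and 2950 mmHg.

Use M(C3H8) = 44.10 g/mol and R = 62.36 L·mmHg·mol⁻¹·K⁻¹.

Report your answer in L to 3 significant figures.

n(C3H8) = 186.0 / 44.10 = 4.218 mol
n(CO2) = (3/1) × 4.218 = 12.65 mol
V = nRT/P = 12.65 × 62.36 × 803.15 / 2950 = 214.8 L

215 L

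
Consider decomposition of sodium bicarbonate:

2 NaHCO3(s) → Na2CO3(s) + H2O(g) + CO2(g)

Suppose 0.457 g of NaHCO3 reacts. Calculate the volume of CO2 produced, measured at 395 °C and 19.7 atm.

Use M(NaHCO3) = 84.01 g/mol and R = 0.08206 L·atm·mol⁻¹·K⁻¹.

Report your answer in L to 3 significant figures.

n(NaHCO3) = 0.4570 / 84.01 = 0.005440 mol
n(CO2) = (1/2) × 0.005440 = 0.002720 mol
V = nRT/P = 0.002720 × 0.08206 × 668.15 / 19.7 = 0.007570 L

0.00757 L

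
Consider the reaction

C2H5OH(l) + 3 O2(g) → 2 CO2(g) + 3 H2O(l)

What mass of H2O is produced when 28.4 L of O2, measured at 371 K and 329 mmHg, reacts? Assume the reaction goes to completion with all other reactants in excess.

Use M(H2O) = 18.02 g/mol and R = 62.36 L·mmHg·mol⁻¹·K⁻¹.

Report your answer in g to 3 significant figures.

7.28 g

n(O2) = PV/RT = (329 × 28.4) / (62.36 × 371) = 0.4039 mol
n(H2O) = (3/3) × 0.4039 = 0.4039 mol
m(H2O) = 0.4039 × 18.02 = 7.278 g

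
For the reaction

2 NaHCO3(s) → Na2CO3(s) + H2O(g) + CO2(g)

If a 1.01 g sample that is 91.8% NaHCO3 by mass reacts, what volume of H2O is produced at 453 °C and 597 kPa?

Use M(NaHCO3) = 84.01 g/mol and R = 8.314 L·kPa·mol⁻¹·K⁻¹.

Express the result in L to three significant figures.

mass of NaHCO3 = 1.01 × 91.8/100 = 0.9272 g
n(NaHCO3) = 0.9272 / 84.01 = 0.01104 mol
n(H2O) = (1/2) × 0.01104 = 0.005520 mol
V = nRT/P = 0.005520 × 8.314 × 726.15 / 597 = 0.05582 L

0.0558 L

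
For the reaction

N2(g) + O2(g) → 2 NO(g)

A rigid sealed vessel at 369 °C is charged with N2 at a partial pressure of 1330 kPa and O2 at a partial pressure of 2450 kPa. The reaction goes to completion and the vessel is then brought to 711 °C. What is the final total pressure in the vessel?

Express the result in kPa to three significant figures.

5790 kPa

With V and T fixed, P_i ∝ n_i, so the mole ratios apply directly to partial pressures at 369 °C.
P(O2) required for 1330 kPa of N2 = (1/1) × 1330 = 1330 kPa; available 2450 kPa, so N2 is limiting.
P(O2) remaining = 2450 − (1/1) × 1330 = 1120 kPa
P(gaseous products) = (2)/1 × 1330 = 2660 kPa
P_total at 369 °C = 1120 + 2660 = 3780 kPa
Scaling to 711 °C: P = 3780 × 984.15/642.15 = 5793 kPa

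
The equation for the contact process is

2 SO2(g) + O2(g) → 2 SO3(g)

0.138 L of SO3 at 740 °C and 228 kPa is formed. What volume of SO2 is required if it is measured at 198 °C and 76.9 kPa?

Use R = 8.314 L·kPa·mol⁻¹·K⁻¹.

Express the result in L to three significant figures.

0.190 L

n(SO3) = PV/RT = (228 × 0.138) / (8.314 × 1013.15) = 0.003735 mol
n(SO2) = (2/2) × 0.003735 = 0.003735 mol
V = nRT/P = 0.003735 × 8.314 × 471.15 / 76.9 = 0.1903 L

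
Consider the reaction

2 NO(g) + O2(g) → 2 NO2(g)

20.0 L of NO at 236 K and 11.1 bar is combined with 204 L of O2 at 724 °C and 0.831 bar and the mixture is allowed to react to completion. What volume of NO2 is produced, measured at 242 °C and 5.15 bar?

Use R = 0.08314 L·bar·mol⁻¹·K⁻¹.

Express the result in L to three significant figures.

n(NO) = PV/RT = (11.1 × 20.0) / (0.08314 × 236) = 11.31 mol
n(O2) = PV/RT = (0.831 × 204) / (0.08314 × 997.15) = 2.045 mol
For 11.31 mol NO, stoichiometry requires (1/2) × 11.31 = 5.655 mol O2; 2.045 mol is available, so O2 is limiting.
n(NO2) = (2/1) × 2.045 = 4.090 mol
V(NO2) = nRT/P = 4.090 × 0.08314 × 515.15 / 5.15 = 34.01 L

34.0 L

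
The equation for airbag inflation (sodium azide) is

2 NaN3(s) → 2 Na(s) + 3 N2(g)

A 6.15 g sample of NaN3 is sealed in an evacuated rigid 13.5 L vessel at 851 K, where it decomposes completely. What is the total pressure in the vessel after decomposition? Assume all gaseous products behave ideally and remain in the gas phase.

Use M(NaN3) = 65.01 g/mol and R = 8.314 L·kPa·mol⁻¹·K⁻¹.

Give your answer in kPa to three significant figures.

74.4 kPa

n(NaN3) = 6.15 / 65.01 = 0.09460 mol
n(gas produced) = (3/2) × 0.09460 = 0.1419 mol
P = nRT/V = 0.1419 × 8.314 × 851 / 13.5 = 74.37 kPa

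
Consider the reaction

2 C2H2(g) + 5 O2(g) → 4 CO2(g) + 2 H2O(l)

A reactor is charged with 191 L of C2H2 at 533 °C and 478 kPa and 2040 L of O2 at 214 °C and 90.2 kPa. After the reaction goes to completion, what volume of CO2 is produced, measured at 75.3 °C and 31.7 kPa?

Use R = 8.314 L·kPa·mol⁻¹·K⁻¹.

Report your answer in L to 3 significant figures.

n(C2H2) = PV/RT = (478 × 191) / (8.314 × 806.15) = 13.62 mol
n(O2) = PV/RT = (90.2 × 2040) / (8.314 × 487.15) = 45.43 mol
For 13.62 mol C2H2, stoichiometry requires (5/2) × 13.62 = 34.05 mol O2; 45.43 mol is available, so C2H2 is limiting.
n(CO2) = (4/2) × 13.62 = 27.24 mol
V(CO2) = nRT/P = 27.24 × 8.314 × 348.45 / 31.7 = 2489 L

2490 L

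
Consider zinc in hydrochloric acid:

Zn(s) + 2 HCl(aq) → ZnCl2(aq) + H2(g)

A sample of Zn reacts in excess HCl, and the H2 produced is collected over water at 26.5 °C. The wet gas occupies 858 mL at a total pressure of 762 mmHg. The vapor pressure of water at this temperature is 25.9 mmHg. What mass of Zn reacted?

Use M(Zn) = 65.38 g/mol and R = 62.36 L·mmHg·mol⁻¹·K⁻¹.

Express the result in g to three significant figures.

2.21 g

P(H2) = 762 − 25.9 = 736.1 mmHg
n(H2) = PV/RT = (736.1 × 0.8580) / (62.36 × 299.65) = 0.03380 mol
n(Zn) = (1/1) × 0.03380 = 0.03380 mol
m(Zn) = 0.03380 × 65.38 = 2.210 g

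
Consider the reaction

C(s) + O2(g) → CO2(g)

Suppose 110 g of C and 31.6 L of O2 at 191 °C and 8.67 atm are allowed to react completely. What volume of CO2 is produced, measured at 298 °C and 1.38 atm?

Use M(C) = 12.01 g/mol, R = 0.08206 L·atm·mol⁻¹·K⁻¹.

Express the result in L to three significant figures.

n(C) = 110 / 12.01 = 9.159 mol
n(O2) = PV/RT = (8.67 × 31.6) / (0.08206 × 464.15) = 7.193 mol
For 9.159 mol C, stoichiometry requires (1/1) × 9.159 = 9.159 mol O2; 7.193 mol is available, so O2 is limiting.
n(CO2) = (1/1) × 7.193 = 7.193 mol
V(CO2) = nRT/P = 7.193 × 0.08206 × 571.15 / 1.38 = 244.3 L

244 L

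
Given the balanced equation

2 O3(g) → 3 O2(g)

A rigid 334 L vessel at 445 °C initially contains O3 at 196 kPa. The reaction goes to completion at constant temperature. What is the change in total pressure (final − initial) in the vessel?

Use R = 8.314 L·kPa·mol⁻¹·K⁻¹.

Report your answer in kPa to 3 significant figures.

98.0 kPa

At constant T and V, P ∝ n(gas): 2 mol gas → 3 mol gas.
P_final = (3/2) × 196 = 294.0 kPa; ΔP = 294.0 − 196 = 98.00 kPa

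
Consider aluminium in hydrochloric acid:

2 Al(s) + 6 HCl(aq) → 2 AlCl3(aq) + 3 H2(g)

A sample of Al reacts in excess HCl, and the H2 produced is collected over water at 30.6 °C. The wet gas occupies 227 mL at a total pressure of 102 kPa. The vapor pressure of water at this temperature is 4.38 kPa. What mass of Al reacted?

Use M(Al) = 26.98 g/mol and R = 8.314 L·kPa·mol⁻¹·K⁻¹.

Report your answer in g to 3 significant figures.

P(H2) = 102 − 4.38 = 97.62 kPa
n(H2) = PV/RT = (97.62 × 0.2270) / (8.314 × 303.75) = 0.008775 mol
n(Al) = (2/3) × 0.008775 = 0.005850 mol
m(Al) = 0.005850 × 26.98 = 0.1578 g

0.158 g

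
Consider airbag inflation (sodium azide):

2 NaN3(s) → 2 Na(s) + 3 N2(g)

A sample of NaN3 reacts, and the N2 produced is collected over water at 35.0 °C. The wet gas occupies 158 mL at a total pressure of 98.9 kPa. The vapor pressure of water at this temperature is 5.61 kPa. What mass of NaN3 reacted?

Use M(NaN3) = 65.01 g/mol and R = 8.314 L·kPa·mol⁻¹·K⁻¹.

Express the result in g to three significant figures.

0.249 g

P(N2) = 98.9 − 5.61 = 93.29 kPa
n(N2) = PV/RT = (93.29 × 0.1580) / (8.314 × 308.15) = 0.005753 mol
n(NaN3) = (2/3) × 0.005753 = 0.003835 mol
m(NaN3) = 0.003835 × 65.01 = 0.2493 g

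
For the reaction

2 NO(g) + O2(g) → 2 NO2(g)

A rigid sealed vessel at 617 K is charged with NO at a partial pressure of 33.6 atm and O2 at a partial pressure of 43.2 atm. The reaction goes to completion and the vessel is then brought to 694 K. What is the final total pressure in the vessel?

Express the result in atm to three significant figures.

At constant V, partial pressures at 617 K are proportional to moles, so apply stoichiometry directly to pressures.
P(O2) required for 33.6 atm of NO = (1/2) × 33.6 = 16.80 atm; available 43.2 atm, so NO is limiting.
P(O2) remaining = 43.2 − (1/2) × 33.6 = 26.40 atm
P(gaseous products) = (2)/2 × 33.6 = 33.60 atm
P_total at 617 K = 26.40 + 33.60 = 60.00 atm
Scaling to 694 K: P = 60.00 × 694/617 = 67.49 atm

67.5 atm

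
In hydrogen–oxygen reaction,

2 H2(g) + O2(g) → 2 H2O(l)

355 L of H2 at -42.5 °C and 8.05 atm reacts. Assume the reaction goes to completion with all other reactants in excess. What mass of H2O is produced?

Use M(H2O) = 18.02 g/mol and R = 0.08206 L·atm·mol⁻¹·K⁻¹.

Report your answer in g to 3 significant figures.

2720 g

n(H2) = PV/RT = (8.05 × 355) / (0.08206 × 230.65) = 151.0 mol
n(H2O) = (2/2) × 151.0 = 151.0 mol
m(H2O) = 151.0 × 18.02 = 2721 g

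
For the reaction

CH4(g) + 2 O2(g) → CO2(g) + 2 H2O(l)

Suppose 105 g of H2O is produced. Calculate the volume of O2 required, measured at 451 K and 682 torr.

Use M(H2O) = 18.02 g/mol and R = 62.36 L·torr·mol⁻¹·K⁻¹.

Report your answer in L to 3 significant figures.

n(H2O) = 105.0 / 18.02 = 5.827 mol
n(O2) = (2/2) × 5.827 = 5.827 mol
V = nRT/P = 5.827 × 62.36 × 451 / 682 = 240.3 L

240 L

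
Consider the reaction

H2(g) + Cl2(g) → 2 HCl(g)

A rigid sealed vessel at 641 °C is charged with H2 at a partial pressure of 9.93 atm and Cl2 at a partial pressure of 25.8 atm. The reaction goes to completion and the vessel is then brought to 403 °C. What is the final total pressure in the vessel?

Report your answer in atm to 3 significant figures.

26.4 atm

With V and T fixed, P_i ∝ n_i, so the mole ratios apply directly to partial pressures at 641 °C.
P(Cl2) required for 9.93 atm of H2 = (1/1) × 9.93 = 9.930 atm; available 25.8 atm, so H2 is limiting.
P(Cl2) remaining = 25.8 − (1/1) × 9.93 = 15.87 atm
P(gaseous products) = (2)/1 × 9.93 = 19.86 atm
P_total at 641 °C = 15.87 + 19.86 = 35.73 atm
Scaling to 403 °C: P = 35.73 × 676.15/914.15 = 26.43 atm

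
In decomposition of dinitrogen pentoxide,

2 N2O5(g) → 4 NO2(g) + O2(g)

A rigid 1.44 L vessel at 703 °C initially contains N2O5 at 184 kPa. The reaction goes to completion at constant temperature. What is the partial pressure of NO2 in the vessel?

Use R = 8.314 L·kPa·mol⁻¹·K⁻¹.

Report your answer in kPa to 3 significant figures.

368 kPa

n(N2O5)₀ = PV/RT = (184 × 1.44) / (8.314 × 976.15) = 0.03265 mol
n(NO2) = (4/2) × 0.03265 = 0.06530 mol
P(NO2) = nRT/V = 0.06530 × 8.314 × 976.15 / 1.44 = 368.0 kPa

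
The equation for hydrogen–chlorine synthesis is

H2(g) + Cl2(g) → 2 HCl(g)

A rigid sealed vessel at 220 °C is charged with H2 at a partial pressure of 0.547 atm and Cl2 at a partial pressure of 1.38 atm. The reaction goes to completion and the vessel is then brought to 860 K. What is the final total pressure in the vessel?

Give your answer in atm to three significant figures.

Because the vessel is rigid and T is held at 220 °C, work the stoichiometry in partial pressures (P_i = n_iRT/V).
P(Cl2) required for 0.547 atm of H2 = (1/1) × 0.547 = 0.5470 atm; available 1.38 atm, so H2 is limiting.
P(Cl2) remaining = 1.38 − (1/1) × 0.547 = 0.8330 atm
P(gaseous products) = (2)/1 × 0.547 = 1.094 atm
P_total at 220 °C = 0.8330 + 1.094 = 1.927 atm
Scaling to 860 K: P = 1.927 × 860/493.15 = 3.360 atm

3.36 atm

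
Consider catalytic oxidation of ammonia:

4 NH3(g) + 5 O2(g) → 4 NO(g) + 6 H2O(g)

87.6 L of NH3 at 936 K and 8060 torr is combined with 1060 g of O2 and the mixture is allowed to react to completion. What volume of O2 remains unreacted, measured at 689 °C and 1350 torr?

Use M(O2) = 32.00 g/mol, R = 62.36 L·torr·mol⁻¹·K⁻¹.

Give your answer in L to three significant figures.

n(NH3) = PV/RT = (8060 × 87.6) / (62.36 × 936) = 12.10 mol
n(O2) = 1060 / 32.00 = 33.12 mol
For 12.10 mol NH3, stoichiometry requires (5/4) × 12.10 = 15.12 mol O2; 33.12 mol is available, so NH3 is limiting.
n(O2) consumed = (5/4) × 12.10 = 15.12 mol; remaining = 33.12 − 15.12 = 18.00 mol
V(O2) = nRT/P = 18.00 × 62.36 × 962.15 / 1350 = 800.0 L

800 L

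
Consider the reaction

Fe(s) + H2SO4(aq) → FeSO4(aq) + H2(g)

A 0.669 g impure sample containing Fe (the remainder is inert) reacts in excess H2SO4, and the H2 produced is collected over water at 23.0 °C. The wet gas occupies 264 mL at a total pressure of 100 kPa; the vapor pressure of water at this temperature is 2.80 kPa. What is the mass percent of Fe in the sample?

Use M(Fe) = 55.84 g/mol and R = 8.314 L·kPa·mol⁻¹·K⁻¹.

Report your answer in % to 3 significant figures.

87.0 %

P(H2) = 100 − 2.80 = 97.20 kPa
n(H2) = PV/RT = (97.20 × 0.2640) / (8.314 × 296.15) = 0.01042 mol
n(Fe) = (1/1) × 0.01042 = 0.01042 mol
m(Fe) = 0.01042 × 55.84 = 0.5819 g
%Fe = 0.5819 / 0.669 × 100 = 86.98%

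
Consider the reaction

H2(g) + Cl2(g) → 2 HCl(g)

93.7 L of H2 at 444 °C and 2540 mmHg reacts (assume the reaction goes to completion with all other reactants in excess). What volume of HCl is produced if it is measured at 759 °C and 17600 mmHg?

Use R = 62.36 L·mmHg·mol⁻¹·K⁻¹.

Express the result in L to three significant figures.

n(H2) = PV/RT = (2540 × 93.7) / (62.36 × 717.15) = 5.322 mol
n(HCl) = (2/1) × 5.322 = 10.64 mol
V = nRT/P = 10.64 × 62.36 × 1032.15 / 17600 = 38.91 L

38.9 L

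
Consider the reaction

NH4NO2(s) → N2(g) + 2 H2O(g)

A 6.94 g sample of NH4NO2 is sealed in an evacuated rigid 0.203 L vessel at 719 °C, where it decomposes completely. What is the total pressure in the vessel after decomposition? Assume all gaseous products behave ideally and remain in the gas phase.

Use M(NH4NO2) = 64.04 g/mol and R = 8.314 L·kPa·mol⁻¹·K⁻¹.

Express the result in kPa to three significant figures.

n(NH4NO2) = 6.94 / 64.04 = 0.1084 mol
n(gas produced) = (3/1) × 0.1084 = 0.3252 mol
P = nRT/V = 0.3252 × 8.314 × 992.15 / 0.203 = 13210 kPa

13200 kPa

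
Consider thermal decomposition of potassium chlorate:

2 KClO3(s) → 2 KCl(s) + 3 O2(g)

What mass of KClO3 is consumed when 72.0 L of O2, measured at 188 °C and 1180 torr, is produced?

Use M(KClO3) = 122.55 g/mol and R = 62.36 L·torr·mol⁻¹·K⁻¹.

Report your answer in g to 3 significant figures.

n(O2) = PV/RT = (1180 × 72.0) / (62.36 × 461.15) = 2.954 mol
n(KClO3) = (2/3) × 2.954 = 1.969 mol
m(KClO3) = 1.969 × 122.55 = 241.3 g

241 g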